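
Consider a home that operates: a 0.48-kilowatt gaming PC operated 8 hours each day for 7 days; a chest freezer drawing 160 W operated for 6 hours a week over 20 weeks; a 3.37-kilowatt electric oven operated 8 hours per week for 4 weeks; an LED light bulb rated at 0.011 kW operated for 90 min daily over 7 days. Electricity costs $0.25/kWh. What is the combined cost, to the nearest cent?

$38.51

gaming PC: Runtime = 8 h/day × 7 days = 56 h
gaming PC: 0.48 kW × 56 h = 26.88 kWh
chest freezer: Runtime = 6 h/week × 20 weeks = 120 h
chest freezer: 0.16 kW × 120 h = 19.2 kWh
electric oven: Runtime = 8 h/week × 4 weeks = 32 h
electric oven: 3.37 kW × 32 h = 107.84 kWh
LED light bulb: Runtime = 90 min × 7 = 630 min = 10.5 h
LED light bulb: 0.011 kW × 10.5 h = 0.1155 kWh
Total energy = 154.0355 kWh
Cost = 154.0355 × $0.25 = $38.51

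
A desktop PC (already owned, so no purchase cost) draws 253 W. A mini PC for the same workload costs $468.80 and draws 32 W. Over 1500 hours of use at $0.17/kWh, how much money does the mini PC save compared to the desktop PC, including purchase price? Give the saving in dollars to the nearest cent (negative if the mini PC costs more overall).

desktop PC: $0.00 + (253/1000) kW × 1500 h × $0.17 = $0.00 + $64.515 = $64.515
mini PC: $468.80 + (32/1000) kW × 1500 h × $0.17 = $468.80 + $8.16 = $476.96
Saving = $64.515 − $476.96 = −$412.445 → -$412.45

-$412.45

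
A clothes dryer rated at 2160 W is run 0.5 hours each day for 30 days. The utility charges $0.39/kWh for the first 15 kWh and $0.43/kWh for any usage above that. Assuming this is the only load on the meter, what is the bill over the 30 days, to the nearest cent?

$13.33

Runtime = 0.5 h/day × 30 days = 15 h
Energy = 2.16 kW × 15 h = 32.4 kWh
Tier 1 (0–15 kWh): 15 × $0.39 = $5.85
Above 15 kWh: 17.4 × $0.43 = $7.482
Bill = $13.33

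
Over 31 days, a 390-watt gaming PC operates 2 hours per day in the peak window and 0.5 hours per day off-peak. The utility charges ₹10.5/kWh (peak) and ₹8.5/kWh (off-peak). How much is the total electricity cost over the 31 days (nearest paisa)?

Peak energy = 0.39 kW × 2 h × 31 = 24.18 kWh
Off-peak energy = 0.39 kW × 0.5 h × 31 = 6.045 kWh
Cost = 24.18 × ₹10.5 + 6.045 × ₹8.5 = ₹253.89 + ₹51.3825 = ₹305.27

₹305.27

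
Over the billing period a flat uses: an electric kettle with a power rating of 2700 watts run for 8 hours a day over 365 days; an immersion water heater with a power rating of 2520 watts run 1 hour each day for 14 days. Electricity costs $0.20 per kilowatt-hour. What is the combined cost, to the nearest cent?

electric kettle: Runtime = 8 h/day × 365 days = 2920 h
electric kettle: 2.7 kW × 2920 h = 7884 kWh
immersion water heater: Runtime = 1 h/day × 14 days = 14 h
immersion water heater: 2.52 kW × 14 h = 35.28 kWh
Total energy = 7919.28 kWh
Cost = 7919.28 × $0.20 = $1583.86

$1583.86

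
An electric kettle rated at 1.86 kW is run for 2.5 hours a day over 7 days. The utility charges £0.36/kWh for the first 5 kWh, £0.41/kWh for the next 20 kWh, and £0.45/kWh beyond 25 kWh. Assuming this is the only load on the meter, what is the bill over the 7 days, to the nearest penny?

£13.40

Runtime = 2.5 h/day × 7 days = 17.5 h
Energy = 1.86 kW × 17.5 h = 32.55 kWh
Tier 1 (0–5 kWh): 5 × £0.36 = £1.8
Tier 2 (5–25 kWh): 20 × £0.41 = £8.2
Above 25 kWh: 7.55 × £0.45 = £3.3975
Bill = £13.40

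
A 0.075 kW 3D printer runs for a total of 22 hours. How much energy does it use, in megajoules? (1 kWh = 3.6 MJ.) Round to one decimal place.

5.9 MJ

Energy = 0.075 kW × 22 h = 1.65 kWh
= 1.65 × 3.6 MJ = 5.9 MJ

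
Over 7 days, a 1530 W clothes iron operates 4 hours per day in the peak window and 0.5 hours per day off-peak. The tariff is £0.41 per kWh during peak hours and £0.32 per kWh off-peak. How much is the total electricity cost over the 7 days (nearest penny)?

Peak energy = 1.53 kW × 4 h × 7 = 42.84 kWh
Off-peak energy = 1.53 kW × 0.5 h × 7 = 5.355 kWh
Cost = 42.84 × £0.41 + 5.355 × £0.32 = £17.5644 + £1.7136 = £19.28

£19.28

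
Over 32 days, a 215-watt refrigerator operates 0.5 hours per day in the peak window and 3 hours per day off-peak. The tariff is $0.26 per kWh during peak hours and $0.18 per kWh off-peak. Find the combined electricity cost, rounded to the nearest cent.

$4.61

Peak energy = 0.215 kW × 0.5 h × 32 = 3.44 kWh
Off-peak energy = 0.215 kW × 3 h × 32 = 20.64 kWh
Cost = 3.44 × $0.26 + 20.64 × $0.18 = $0.8944 + $3.7152 = $4.61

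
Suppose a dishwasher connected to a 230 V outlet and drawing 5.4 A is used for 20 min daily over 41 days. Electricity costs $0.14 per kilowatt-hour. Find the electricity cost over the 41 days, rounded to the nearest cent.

$2.38

Power = 5.4 A × 230 V = 1242 W = 1.242 kW
Runtime = 20 min × 41 = 820 min = 13.666666… h
Energy = 1.242 kW × 13.666666… h = 16.974 kWh
Cost = 16.974 kWh × $0.14/kWh = $2.38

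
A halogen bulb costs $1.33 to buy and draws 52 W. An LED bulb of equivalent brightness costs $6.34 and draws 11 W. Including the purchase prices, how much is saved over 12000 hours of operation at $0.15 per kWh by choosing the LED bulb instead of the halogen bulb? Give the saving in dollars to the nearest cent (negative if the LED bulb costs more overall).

$68.79

halogen bulb: $1.33 + (52/1000) kW × 12000 h × $0.15 = $1.33 + $93.6 = $94.93
LED bulb: $6.34 + (11/1000) kW × 12000 h × $0.15 = $6.34 + $19.8 = $26.14
Saving = $94.93 − $26.14 = $68.79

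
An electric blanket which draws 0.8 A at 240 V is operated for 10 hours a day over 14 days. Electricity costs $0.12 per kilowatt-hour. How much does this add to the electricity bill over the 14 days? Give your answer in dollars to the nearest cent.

$3.23

Power = 0.8 A × 240 V = 192 W = 0.192 kW
Runtime = 10 h/day × 14 days = 140 h
Energy = 0.192 kW × 140 h = 26.88 kWh
Cost = 26.88 kWh × $0.12/kWh = $3.23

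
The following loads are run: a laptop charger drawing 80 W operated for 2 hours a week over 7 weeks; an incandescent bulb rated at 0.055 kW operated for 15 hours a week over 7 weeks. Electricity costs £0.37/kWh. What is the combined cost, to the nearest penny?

£2.55

laptop charger: Runtime = 2 h/week × 7 weeks = 14 h
laptop charger: 0.08 kW × 14 h = 1.12 kWh
incandescent bulb: Runtime = 15 h/week × 7 weeks = 105 h
incandescent bulb: 0.055 kW × 105 h = 5.775 kWh
Total energy = 6.895 kWh
Cost = 6.895 × £0.37 = £2.55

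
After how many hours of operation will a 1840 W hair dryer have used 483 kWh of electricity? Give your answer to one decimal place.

262.5 h

Hours = 483 kWh ÷ 1.84 kW = 262.5 h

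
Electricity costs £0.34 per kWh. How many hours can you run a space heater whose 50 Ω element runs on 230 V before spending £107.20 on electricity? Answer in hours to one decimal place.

Power = V²/R = 230²/50 = 1058 W = 1.058 kW
Energy available = £107.20 ÷ £0.34/kWh = 315.2941 kWh
Hours = 315.2941 kWh ÷ 1.058 kW = 298.0 h

298.0 h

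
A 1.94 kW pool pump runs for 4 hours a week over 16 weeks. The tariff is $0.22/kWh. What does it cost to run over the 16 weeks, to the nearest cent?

$27.32

Runtime = 4 h/week × 16 weeks = 64 h
Energy = 1.94 kW × 64 h = 124.16 kWh
Cost = 124.16 kWh × $0.22/kWh = $27.32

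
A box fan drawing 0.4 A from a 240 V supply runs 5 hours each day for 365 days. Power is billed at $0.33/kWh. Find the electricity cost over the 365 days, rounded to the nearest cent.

Power = 0.4 A × 240 V = 96 W = 0.096 kW
Runtime = 5 h/day × 365 days = 1825 h
Energy = 0.096 kW × 1825 h = 175.2 kWh
Cost = 175.2 kWh × $0.33/kWh = $57.82

$57.82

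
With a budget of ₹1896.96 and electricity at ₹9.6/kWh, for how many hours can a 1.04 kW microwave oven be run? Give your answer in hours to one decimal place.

Energy available = ₹1896.96 ÷ ₹9.6/kWh = 197.6 kWh
Hours = 197.6 kWh ÷ 1.04 kW = 190.0 h

190.0 h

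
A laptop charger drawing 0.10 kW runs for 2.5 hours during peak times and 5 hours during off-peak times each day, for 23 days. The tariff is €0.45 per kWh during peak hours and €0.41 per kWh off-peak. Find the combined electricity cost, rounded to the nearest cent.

Peak energy = 0.1 kW × 2.5 h × 23 = 5.75 kWh
Off-peak energy = 0.1 kW × 5 h × 23 = 11.5 kWh
Cost = 5.75 × €0.45 + 11.5 × €0.41 = €2.5875 + €4.715 = €7.30

€7.30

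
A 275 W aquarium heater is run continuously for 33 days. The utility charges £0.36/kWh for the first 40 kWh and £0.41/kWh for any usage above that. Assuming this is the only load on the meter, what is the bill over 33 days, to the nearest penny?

Runtime = 24 h × 33 = 792 h
Energy = 0.275 kW × 792 h = 217.8 kWh
Tier 1 (0–40 kWh): 40 × £0.36 = £14.4
Above 40 kWh: 177.8 × £0.41 = £72.898
Bill = £87.30

£87.30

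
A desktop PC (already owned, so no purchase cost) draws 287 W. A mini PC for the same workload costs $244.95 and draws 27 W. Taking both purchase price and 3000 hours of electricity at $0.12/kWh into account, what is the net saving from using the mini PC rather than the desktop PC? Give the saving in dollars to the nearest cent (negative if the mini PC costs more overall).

desktop PC: $0.00 + (287/1000) kW × 3000 h × $0.12 = $0.00 + $103.32 = $103.32
mini PC: $244.95 + (27/1000) kW × 3000 h × $0.12 = $244.95 + $9.72 = $254.67
Saving = $103.32 − $254.67 = −$151.35

-$151.35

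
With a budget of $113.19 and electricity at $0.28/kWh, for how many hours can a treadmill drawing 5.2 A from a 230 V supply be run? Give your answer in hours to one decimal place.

Power = 5.2 A × 230 V = 1196 W = 1.196 kW
Energy available = $113.19 ÷ $0.28/kWh = 404.25 kWh
Hours = 404.25 kWh ÷ 1.196 kW = 338.0 h

338.0 h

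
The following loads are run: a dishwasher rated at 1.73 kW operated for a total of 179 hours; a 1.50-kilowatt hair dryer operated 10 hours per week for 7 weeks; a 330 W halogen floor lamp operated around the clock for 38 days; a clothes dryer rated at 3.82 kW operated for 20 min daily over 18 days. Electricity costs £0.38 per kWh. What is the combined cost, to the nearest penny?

dishwasher: 1.73 kW × 179 h = 309.67 kWh
hair dryer: Runtime = 10 h/week × 7 weeks = 70 h
hair dryer: 1.5 kW × 70 h = 105 kWh
halogen floor lamp: Runtime = 24 h × 38 = 912 h
halogen floor lamp: 0.33 kW × 912 h = 300.96 kWh
clothes dryer: Runtime = 20 min × 18 = 360 min = 6 h
clothes dryer: 3.82 kW × 6 h = 22.92 kWh
Total energy = 738.55 kWh
Cost = 738.55 × £0.38 = £280.65

£280.65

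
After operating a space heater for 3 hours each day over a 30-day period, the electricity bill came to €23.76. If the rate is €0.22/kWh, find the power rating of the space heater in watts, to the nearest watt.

Energy = €23.76 ÷ €0.22/kWh = 108 kWh
Runtime = 3 h/day × 30 days = 90 h
Power = 108 kWh ÷ 90 h = 1.2 kW = 1200 W

1200 W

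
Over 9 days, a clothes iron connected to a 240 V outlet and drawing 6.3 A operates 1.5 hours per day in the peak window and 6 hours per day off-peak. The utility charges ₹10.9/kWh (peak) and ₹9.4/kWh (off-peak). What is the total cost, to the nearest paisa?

Power = 6.3 A × 240 V = 1512 W = 1.512 kW
Peak energy = 1.512 kW × 1.5 h × 9 = 20.412 kWh
Off-peak energy = 1.512 kW × 6 h × 9 = 81.648 kWh
Cost = 20.412 × ₹10.9 + 81.648 × ₹9.4 = ₹222.4908 + ₹767.4912 = ₹989.98

₹989.98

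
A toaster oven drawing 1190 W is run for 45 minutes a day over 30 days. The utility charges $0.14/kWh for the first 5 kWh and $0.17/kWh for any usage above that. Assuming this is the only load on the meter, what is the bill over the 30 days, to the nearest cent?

Runtime = 45 min × 30 = 1350 min = 22.5 h
Energy = 1.19 kW × 22.5 h = 26.775 kWh
Tier 1 (0–5 kWh): 5 × $0.14 = $0.7
Above 5 kWh: 21.775 × $0.17 = $3.70175
Bill = $4.40

$4.40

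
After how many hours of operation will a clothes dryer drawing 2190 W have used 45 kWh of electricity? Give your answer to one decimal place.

20.5 h

Hours = 45 kWh ÷ 2.19 kW = 20.5 h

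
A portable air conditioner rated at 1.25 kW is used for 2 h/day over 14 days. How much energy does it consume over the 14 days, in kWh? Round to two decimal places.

Runtime = 2 h/day × 14 days = 28 h
Energy = 1.25 kW × 28 h = 35 kWh

35.00 kWh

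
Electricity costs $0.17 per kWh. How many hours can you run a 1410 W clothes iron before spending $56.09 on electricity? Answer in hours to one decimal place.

Energy available = $56.09 ÷ $0.17/kWh = 329.9412 kWh
Hours = 329.9412 kWh ÷ 1.41 kW = 234.0 h

234.0 h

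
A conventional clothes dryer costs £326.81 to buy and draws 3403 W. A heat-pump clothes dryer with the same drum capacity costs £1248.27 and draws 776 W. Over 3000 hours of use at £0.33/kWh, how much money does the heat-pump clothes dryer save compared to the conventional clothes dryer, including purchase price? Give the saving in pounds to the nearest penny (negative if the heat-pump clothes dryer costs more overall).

conventional clothes dryer: £326.81 + (3403/1000) kW × 3000 h × £0.33 = £326.81 + £3368.97 = £3695.78
heat-pump clothes dryer: £1248.27 + (776/1000) kW × 3000 h × £0.33 = £1248.27 + £768.24 = £2016.51
Saving = £3695.78 − £2016.51 = £1679.27

£1679.27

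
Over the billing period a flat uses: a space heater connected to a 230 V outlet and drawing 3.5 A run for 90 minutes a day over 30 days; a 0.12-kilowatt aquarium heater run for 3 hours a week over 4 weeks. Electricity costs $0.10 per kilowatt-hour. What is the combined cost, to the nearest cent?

space heater: Power = 3.5 A × 230 V = 805 W = 0.805 kW
space heater: Runtime = 90 min × 30 = 2700 min = 45 h
space heater: 0.805 kW × 45 h = 36.225 kWh
aquarium heater: Runtime = 3 h/week × 4 weeks = 12 h
aquarium heater: 0.12 kW × 12 h = 1.44 kWh
Total energy = 37.665 kWh
Cost = 37.665 × $0.10 = $3.77

$3.77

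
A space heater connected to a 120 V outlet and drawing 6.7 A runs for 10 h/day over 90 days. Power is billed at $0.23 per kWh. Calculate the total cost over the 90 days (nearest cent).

Power = 6.7 A × 120 V = 804 W = 0.804 kW
Runtime = 10 h/day × 90 days = 900 h
Energy = 0.804 kW × 900 h = 723.6 kWh
Cost = 723.6 kWh × $0.23/kWh = $166.43

$166.43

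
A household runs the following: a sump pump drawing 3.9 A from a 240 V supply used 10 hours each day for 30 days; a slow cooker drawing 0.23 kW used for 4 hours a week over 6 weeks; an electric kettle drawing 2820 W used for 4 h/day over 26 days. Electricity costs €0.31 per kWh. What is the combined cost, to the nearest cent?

sump pump: Power = 3.9 A × 240 V = 936 W = 0.936 kW
sump pump: Runtime = 10 h/day × 30 days = 300 h
sump pump: 0.936 kW × 300 h = 280.8 kWh
slow cooker: Runtime = 4 h/week × 6 weeks = 24 h
slow cooker: 0.23 kW × 24 h = 5.52 kWh
electric kettle: Runtime = 4 h/day × 26 days = 104 h
electric kettle: 2.82 kW × 104 h = 293.28 kWh
Total energy = 579.6 kWh
Cost = 579.6 × €0.31 = €179.68

€179.68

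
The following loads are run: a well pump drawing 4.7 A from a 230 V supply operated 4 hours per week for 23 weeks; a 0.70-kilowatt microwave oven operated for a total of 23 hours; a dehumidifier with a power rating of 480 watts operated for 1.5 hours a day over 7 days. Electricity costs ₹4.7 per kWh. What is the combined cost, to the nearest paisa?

₹566.78

well pump: Power = 4.7 A × 230 V = 1081 W = 1.081 kW
well pump: Runtime = 4 h/week × 23 weeks = 92 h
well pump: 1.081 kW × 92 h = 99.452 kWh
microwave oven: 0.7 kW × 23 h = 16.1 kWh
dehumidifier: Runtime = 1.5 h/day × 7 days = 10.5 h
dehumidifier: 0.48 kW × 10.5 h = 5.04 kWh
Total energy = 120.592 kWh
Cost = 120.592 × ₹4.7 = ₹566.78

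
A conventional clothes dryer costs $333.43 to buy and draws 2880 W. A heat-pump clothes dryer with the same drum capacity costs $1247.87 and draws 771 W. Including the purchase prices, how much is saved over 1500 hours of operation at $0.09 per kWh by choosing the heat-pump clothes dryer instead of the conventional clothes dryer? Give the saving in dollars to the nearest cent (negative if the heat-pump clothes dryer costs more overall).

-$629.73

conventional clothes dryer: $333.43 + (2880/1000) kW × 1500 h × $0.09 = $333.43 + $388.8 = $722.23
heat-pump clothes dryer: $1247.87 + (771/1000) kW × 1500 h × $0.09 = $1247.87 + $104.085 = $1351.955
Saving = $722.23 − $1351.955 = −$629.725 → -$629.73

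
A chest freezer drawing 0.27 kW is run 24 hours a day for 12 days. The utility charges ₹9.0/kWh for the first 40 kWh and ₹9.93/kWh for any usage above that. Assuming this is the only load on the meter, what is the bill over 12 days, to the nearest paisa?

₹734.96

Runtime = 24 h × 12 = 288 h
Energy = 0.27 kW × 288 h = 77.76 kWh
Tier 1 (0–40 kWh): 40 × ₹9.0 = ₹360
Above 40 kWh: 37.76 × ₹9.93 = ₹374.9568
Bill = ₹734.96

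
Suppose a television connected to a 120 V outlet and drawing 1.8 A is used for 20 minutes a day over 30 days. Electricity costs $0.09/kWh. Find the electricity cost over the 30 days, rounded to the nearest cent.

$0.19

Power = 1.8 A × 120 V = 216 W = 0.216 kW
Runtime = 20 min × 30 = 600 min = 10 h
Energy = 0.216 kW × 10 h = 2.16 kWh
Cost = 2.16 kWh × $0.09/kWh = $0.19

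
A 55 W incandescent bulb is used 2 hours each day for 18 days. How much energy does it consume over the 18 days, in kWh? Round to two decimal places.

1.98 kWh

Runtime = 2 h/day × 18 days = 36 h
Energy = 0.055 kW × 36 h = 1.98 kWh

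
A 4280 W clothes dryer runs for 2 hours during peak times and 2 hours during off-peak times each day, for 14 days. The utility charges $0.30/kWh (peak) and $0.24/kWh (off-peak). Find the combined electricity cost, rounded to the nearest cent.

Peak energy = 4.28 kW × 2 h × 14 = 119.84 kWh
Off-peak energy = 4.28 kW × 2 h × 14 = 119.84 kWh
Cost = 119.84 × $0.30 + 119.84 × $0.24 = $35.952 + $28.7616 = $64.71

$64.71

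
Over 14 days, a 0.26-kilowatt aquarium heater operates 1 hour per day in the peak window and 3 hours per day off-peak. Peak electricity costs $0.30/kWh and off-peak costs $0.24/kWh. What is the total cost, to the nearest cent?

$3.71

Peak energy = 0.26 kW × 1 h × 14 = 3.64 kWh
Off-peak energy = 0.26 kW × 3 h × 14 = 10.92 kWh
Cost = 3.64 × $0.30 + 10.92 × $0.24 = $1.092 + $2.6208 = $3.71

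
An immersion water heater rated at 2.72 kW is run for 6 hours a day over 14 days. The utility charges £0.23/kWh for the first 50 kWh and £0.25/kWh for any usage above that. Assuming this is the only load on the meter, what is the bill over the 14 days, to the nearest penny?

Runtime = 6 h/day × 14 days = 84 h
Energy = 2.72 kW × 84 h = 228.48 kWh
Tier 1 (0–50 kWh): 50 × £0.23 = £11.5
Above 50 kWh: 178.48 × £0.25 = £44.62
Bill = £56.12

£56.12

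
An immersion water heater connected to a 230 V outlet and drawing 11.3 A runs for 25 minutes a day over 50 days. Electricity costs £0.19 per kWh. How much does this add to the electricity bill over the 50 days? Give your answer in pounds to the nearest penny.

Power = 11.3 A × 230 V = 2599 W = 2.599 kW
Runtime = 25 min × 50 = 1250 min = 20.833333… h
Energy = 2.599 kW × 20.833333… h = 54.145833… kWh
Cost = 54.145833… kWh × £0.19/kWh = £10.29

£10.29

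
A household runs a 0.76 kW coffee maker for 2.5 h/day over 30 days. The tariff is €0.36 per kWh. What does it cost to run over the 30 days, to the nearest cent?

€20.52

Runtime = 2.5 h/day × 30 days = 75 h
Energy = 0.76 kW × 75 h = 57 kWh
Cost = 57 kWh × €0.36/kWh = €20.52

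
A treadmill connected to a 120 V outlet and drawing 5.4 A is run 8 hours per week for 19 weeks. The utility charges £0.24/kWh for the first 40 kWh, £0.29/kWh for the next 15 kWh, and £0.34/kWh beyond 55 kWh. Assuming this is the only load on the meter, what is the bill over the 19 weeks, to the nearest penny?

Power = 5.4 A × 120 V = 648 W = 0.648 kW
Runtime = 8 h/week × 19 weeks = 152 h
Energy = 0.648 kW × 152 h = 98.496 kWh
Tier 1 (0–40 kWh): 40 × £0.24 = £9.6
Tier 2 (40–55 kWh): 15 × £0.29 = £4.35
Above 55 kWh: 43.496 × £0.34 = £14.78864
Bill = £28.74

£28.74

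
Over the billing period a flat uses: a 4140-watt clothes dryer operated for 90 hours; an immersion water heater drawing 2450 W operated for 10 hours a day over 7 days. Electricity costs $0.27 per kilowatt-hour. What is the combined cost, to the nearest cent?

clothes dryer: 4.14 kW × 90 h = 372.6 kWh
immersion water heater: Runtime = 10 h/day × 7 days = 70 h
immersion water heater: 2.45 kW × 70 h = 171.5 kWh
Total energy = 544.1 kWh
Cost = 544.1 × $0.27 = $146.91

$146.91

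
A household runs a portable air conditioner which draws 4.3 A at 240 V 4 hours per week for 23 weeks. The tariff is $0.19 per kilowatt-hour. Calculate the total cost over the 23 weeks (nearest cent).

Power = 4.3 A × 240 V = 1032 W = 1.032 kW
Runtime = 4 h/week × 23 weeks = 92 h
Energy = 1.032 kW × 92 h = 94.944 kWh
Cost = 94.944 kWh × $0.19/kWh = $18.04

$18.04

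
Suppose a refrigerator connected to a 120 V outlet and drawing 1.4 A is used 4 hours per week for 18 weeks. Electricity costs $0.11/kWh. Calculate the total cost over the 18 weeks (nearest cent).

$1.33

Power = 1.4 A × 120 V = 168 W = 0.168 kW
Runtime = 4 h/week × 18 weeks = 72 h
Energy = 0.168 kW × 72 h = 12.096 kWh
Cost = 12.096 kWh × $0.11/kWh = $1.33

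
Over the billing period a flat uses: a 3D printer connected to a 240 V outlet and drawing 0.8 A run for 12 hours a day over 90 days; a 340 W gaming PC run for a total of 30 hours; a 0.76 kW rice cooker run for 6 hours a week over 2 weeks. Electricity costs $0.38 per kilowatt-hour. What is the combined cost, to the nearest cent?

3D printer: Power = 0.8 A × 240 V = 192 W = 0.192 kW
3D printer: Runtime = 12 h/day × 90 days = 1080 h
3D printer: 0.192 kW × 1080 h = 207.36 kWh
gaming PC: 0.34 kW × 30 h = 10.2 kWh
rice cooker: Runtime = 6 h/week × 2 weeks = 12 h
rice cooker: 0.76 kW × 12 h = 9.12 kWh
Total energy = 226.68 kWh
Cost = 226.68 × $0.38 = $86.14

$86.14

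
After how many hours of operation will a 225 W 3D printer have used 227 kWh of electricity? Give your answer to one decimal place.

1008.9 h

Hours = 227 kWh ÷ 0.225 kW = 1008.9 h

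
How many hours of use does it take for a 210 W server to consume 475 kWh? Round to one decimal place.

Hours = 475 kWh ÷ 0.21 kW = 2261.9 h

2261.9 h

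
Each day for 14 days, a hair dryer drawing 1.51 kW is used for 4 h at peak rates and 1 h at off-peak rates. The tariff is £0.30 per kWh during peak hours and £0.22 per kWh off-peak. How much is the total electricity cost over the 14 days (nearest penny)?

£30.02

Peak energy = 1.51 kW × 4 h × 14 = 84.56 kWh
Off-peak energy = 1.51 kW × 1 h × 14 = 21.14 kWh
Cost = 84.56 × £0.30 + 21.14 × £0.22 = £25.368 + £4.6508 = £30.02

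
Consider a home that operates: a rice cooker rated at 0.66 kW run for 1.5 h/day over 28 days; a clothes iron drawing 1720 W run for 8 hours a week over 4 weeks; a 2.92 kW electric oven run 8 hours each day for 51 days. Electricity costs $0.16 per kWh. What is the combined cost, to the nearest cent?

rice cooker: Runtime = 1.5 h/day × 28 days = 42 h
rice cooker: 0.66 kW × 42 h = 27.72 kWh
clothes iron: Runtime = 8 h/week × 4 weeks = 32 h
clothes iron: 1.72 kW × 32 h = 55.04 kWh
electric oven: Runtime = 8 h/day × 51 days = 408 h
electric oven: 2.92 kW × 408 h = 1191.36 kWh
Total energy = 1274.12 kWh
Cost = 1274.12 × $0.16 = $203.86

$203.86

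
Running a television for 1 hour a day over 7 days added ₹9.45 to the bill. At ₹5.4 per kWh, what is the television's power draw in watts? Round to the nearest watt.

250 W

Energy = ₹9.45 ÷ ₹5.4/kWh = 1.75 kWh
Runtime = 1 h/day × 7 days = 7 h
Power = 1.75 kWh ÷ 7 h = 0.25 kW = 250 W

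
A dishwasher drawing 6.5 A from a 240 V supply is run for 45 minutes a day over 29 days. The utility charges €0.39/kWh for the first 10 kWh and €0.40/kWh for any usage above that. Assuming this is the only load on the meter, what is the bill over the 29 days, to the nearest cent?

€13.47

Power = 6.5 A × 240 V = 1560 W = 1.56 kW
Runtime = 45 min × 29 = 1305 min = 21.75 h
Energy = 1.56 kW × 21.75 h = 33.93 kWh
Tier 1 (0–10 kWh): 10 × €0.39 = €3.9
Above 10 kWh: 23.93 × €0.40 = €9.572
Bill = €13.47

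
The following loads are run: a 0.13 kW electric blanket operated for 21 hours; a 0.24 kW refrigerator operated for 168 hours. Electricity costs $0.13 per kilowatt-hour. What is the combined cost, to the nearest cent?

$5.60

electric blanket: 0.13 kW × 21 h = 2.73 kWh
refrigerator: 0.24 kW × 168 h = 40.32 kWh
Total energy = 43.05 kWh
Cost = 43.05 × $0.13 = $5.60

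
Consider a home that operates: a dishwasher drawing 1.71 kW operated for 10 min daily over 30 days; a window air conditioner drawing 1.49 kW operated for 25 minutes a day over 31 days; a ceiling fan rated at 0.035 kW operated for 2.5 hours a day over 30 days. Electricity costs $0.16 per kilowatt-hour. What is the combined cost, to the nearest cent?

dishwasher: Runtime = 10 min × 30 = 300 min = 5 h
dishwasher: 1.71 kW × 5 h = 8.55 kWh
window air conditioner: Runtime = 25 min × 31 = 775 min = 12.916666… h
window air conditioner: 1.49 kW × 12.916666… h = 19.245833… kWh
ceiling fan: Runtime = 2.5 h/day × 30 days = 75 h
ceiling fan: 0.035 kW × 75 h = 2.625 kWh
Total energy = 30.420833… kWh
Cost = 30.420833… × $0.16 = $4.87

$4.87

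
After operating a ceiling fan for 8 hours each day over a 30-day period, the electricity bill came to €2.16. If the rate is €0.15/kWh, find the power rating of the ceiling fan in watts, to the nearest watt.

Energy = €2.16 ÷ €0.15/kWh = 14.4 kWh
Runtime = 8 h/day × 30 days = 240 h
Power = 14.4 kWh ÷ 240 h = 0.06 kW = 60 W

60 W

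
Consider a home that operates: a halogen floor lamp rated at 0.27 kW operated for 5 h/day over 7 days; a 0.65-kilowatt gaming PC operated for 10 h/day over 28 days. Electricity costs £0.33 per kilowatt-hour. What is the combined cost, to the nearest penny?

halogen floor lamp: Runtime = 5 h/day × 7 days = 35 h
halogen floor lamp: 0.27 kW × 35 h = 9.45 kWh
gaming PC: Runtime = 10 h/day × 28 days = 280 h
gaming PC: 0.65 kW × 280 h = 182 kWh
Total energy = 191.45 kWh
Cost = 191.45 × £0.33 = £63.18

£63.18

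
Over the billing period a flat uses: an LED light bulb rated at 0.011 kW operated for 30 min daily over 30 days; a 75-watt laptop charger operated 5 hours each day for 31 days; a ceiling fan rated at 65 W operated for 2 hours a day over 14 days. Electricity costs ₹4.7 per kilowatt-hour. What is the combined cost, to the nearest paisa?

₹63.97

LED light bulb: Runtime = 30 min × 30 = 900 min = 15 h
LED light bulb: 0.011 kW × 15 h = 0.165 kWh
laptop charger: Runtime = 5 h/day × 31 days = 155 h
laptop charger: 0.075 kW × 155 h = 11.625 kWh
ceiling fan: Runtime = 2 h/day × 14 days = 28 h
ceiling fan: 0.065 kW × 28 h = 1.82 kWh
Total energy = 13.61 kWh
Cost = 13.61 × ₹4.7 = ₹63.97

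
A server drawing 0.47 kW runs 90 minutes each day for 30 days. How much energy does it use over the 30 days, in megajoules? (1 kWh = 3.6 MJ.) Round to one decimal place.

76.1 MJ

Runtime = 90 min × 30 = 2700 min = 45 h
Energy = 0.47 kW × 45 h = 21.15 kWh
= 21.15 × 3.6 MJ = 76.1 MJ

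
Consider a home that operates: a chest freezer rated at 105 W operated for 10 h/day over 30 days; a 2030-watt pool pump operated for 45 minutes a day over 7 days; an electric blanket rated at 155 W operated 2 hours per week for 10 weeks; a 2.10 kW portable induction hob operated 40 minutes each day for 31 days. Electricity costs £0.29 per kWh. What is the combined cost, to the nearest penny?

chest freezer: Runtime = 10 h/day × 30 days = 300 h
chest freezer: 0.105 kW × 300 h = 31.5 kWh
pool pump: Runtime = 45 min × 7 = 315 min = 5.25 h
pool pump: 2.03 kW × 5.25 h = 10.6575 kWh
electric blanket: Runtime = 2 h/week × 10 weeks = 20 h
electric blanket: 0.155 kW × 20 h = 3.1 kWh
portable induction hob: Runtime = 40 min × 31 = 1240 min = 20.666666… h
portable induction hob: 2.1 kW × 20.666666… h = 43.4 kWh
Total energy = 88.6575 kWh
Cost = 88.6575 × £0.29 = £25.71

£25.71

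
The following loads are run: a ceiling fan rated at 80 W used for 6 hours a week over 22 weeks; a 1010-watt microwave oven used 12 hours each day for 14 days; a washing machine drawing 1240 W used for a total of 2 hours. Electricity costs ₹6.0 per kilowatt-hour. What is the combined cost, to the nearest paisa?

ceiling fan: Runtime = 6 h/week × 22 weeks = 132 h
ceiling fan: 0.08 kW × 132 h = 10.56 kWh
microwave oven: Runtime = 12 h/day × 14 days = 168 h
microwave oven: 1.01 kW × 168 h = 169.68 kWh
washing machine: 1.24 kW × 2 h = 2.48 kWh
Total energy = 182.72 kWh
Cost = 182.72 × ₹6.0 = ₹1096.32

₹1096.32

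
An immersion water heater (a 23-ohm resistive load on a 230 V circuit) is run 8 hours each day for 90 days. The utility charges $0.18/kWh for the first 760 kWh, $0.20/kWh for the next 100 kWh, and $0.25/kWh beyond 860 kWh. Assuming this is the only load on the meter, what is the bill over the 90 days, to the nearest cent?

Power = V²/R = 230²/23 = 2300 W = 2.3 kW
Runtime = 8 h/day × 90 days = 720 h
Energy = 2.3 kW × 720 h = 1656 kWh
Tier 1 (0–760 kWh): 760 × $0.18 = $136.8
Tier 2 (760–860 kWh): 100 × $0.20 = $20
Above 860 kWh: 796 × $0.25 = $199
Bill = $355.80

$355.80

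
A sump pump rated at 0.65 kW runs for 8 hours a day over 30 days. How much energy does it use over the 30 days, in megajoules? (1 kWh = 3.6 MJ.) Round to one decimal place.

561.6 MJ

Runtime = 8 h/day × 30 days = 240 h
Energy = 0.65 kW × 240 h = 156 kWh
= 156 × 3.6 MJ = 561.6 MJ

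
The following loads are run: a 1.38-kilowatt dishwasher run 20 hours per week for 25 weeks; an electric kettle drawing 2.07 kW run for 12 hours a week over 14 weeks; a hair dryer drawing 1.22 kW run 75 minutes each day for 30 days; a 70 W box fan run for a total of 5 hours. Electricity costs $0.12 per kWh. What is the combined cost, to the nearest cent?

dishwasher: Runtime = 20 h/week × 25 weeks = 500 h
dishwasher: 1.38 kW × 500 h = 690 kWh
electric kettle: Runtime = 12 h/week × 14 weeks = 168 h
electric kettle: 2.07 kW × 168 h = 347.76 kWh
hair dryer: Runtime = 75 min × 30 = 2250 min = 37.5 h
hair dryer: 1.22 kW × 37.5 h = 45.75 kWh
box fan: 0.07 kW × 5 h = 0.35 kWh
Total energy = 1083.86 kWh
Cost = 1083.86 × $0.12 = $130.06

$130.06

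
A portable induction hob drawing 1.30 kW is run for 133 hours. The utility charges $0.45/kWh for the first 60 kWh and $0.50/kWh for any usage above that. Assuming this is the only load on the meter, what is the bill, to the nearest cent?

$83.45

Energy = 1.3 kW × 133 h = 172.9 kWh
Tier 1 (0–60 kWh): 60 × $0.45 = $27
Above 60 kWh: 112.9 × $0.50 = $56.45
Bill = $83.45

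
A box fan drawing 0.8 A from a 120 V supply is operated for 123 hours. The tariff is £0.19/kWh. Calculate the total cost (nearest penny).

£2.24

Power = 0.8 A × 120 V = 96 W = 0.096 kW
Energy = 0.096 kW × 123 h = 11.808 kWh
Cost = 11.808 kWh × £0.19/kWh = £2.24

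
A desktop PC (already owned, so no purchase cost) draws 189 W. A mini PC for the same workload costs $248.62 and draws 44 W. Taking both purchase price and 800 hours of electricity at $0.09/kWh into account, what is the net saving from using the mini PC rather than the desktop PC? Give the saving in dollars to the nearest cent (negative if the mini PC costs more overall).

-$238.18

desktop PC: $0.00 + (189/1000) kW × 800 h × $0.09 = $0.00 + $13.608 = $13.608
mini PC: $248.62 + (44/1000) kW × 800 h × $0.09 = $248.62 + $3.168 = $251.788
Saving = $13.608 − $251.788 = −$238.18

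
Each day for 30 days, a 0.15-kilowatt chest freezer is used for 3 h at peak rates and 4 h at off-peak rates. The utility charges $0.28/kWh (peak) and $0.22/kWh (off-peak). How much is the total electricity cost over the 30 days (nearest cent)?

Peak energy = 0.15 kW × 3 h × 30 = 13.5 kWh
Off-peak energy = 0.15 kW × 4 h × 30 = 18 kWh
Cost = 13.5 × $0.28 + 18 × $0.22 = $3.78 + $3.96 = $7.74

$7.74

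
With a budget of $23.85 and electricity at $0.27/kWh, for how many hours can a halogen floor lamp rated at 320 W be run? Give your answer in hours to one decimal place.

Energy available = $23.85 ÷ $0.27/kWh = 88.3333 kWh
Hours = 88.3333 kWh ÷ 0.32 kW = 276.0 h

276.0 h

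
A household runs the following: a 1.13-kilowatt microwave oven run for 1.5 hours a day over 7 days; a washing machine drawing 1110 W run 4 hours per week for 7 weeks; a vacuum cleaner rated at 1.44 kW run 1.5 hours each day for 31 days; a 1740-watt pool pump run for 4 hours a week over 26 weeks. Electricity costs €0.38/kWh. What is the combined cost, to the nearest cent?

€110.53

microwave oven: Runtime = 1.5 h/day × 7 days = 10.5 h
microwave oven: 1.13 kW × 10.5 h = 11.865 kWh
washing machine: Runtime = 4 h/week × 7 weeks = 28 h
washing machine: 1.11 kW × 28 h = 31.08 kWh
vacuum cleaner: Runtime = 1.5 h/day × 31 days = 46.5 h
vacuum cleaner: 1.44 kW × 46.5 h = 66.96 kWh
pool pump: Runtime = 4 h/week × 26 weeks = 104 h
pool pump: 1.74 kW × 104 h = 180.96 kWh
Total energy = 290.865 kWh
Cost = 290.865 × €0.38 = €110.53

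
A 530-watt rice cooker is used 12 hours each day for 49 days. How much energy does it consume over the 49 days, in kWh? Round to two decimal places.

Runtime = 12 h/day × 49 days = 588 h
Energy = 0.53 kW × 588 h = 311.64 kWh

311.64 kWh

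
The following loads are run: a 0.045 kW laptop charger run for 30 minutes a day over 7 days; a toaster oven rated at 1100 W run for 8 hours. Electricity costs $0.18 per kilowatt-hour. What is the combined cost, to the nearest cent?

$1.61

laptop charger: Runtime = 30 min × 7 = 210 min = 3.5 h
laptop charger: 0.045 kW × 3.5 h = 0.1575 kWh
toaster oven: 1.1 kW × 8 h = 8.8 kWh
Total energy = 8.9575 kWh
Cost = 8.9575 × $0.18 = $1.61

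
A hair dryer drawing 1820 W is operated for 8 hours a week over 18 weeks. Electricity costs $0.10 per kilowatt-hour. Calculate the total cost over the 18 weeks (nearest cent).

$26.21

Runtime = 8 h/week × 18 weeks = 144 h
Energy = 1.82 kW × 144 h = 262.08 kWh
Cost = 262.08 kWh × $0.10/kWh = $26.21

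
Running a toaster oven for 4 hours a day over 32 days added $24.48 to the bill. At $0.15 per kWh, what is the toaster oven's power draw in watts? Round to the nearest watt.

1275 W

Energy = $24.48 ÷ $0.15/kWh = 163.2 kWh
Runtime = 4 h/day × 32 days = 128 h
Power = 163.2 kWh ÷ 128 h = 1.275 kW = 1275 W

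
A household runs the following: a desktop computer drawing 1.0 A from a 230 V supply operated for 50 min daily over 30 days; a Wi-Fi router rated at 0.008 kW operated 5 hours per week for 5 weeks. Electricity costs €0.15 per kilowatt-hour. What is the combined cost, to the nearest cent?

€0.89

desktop computer: Power = 1.0 A × 230 V = 230 W = 0.23 kW
desktop computer: Runtime = 50 min × 30 = 1500 min = 25 h
desktop computer: 0.23 kW × 25 h = 5.75 kWh
Wi-Fi router: Runtime = 5 h/week × 5 weeks = 25 h
Wi-Fi router: 0.008 kW × 25 h = 0.2 kWh
Total energy = 5.95 kWh
Cost = 5.95 × €0.15 = €0.89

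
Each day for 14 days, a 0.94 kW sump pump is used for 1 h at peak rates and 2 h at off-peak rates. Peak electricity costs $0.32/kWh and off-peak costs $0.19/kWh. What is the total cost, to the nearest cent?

$9.21

Peak energy = 0.94 kW × 1 h × 14 = 13.16 kWh
Off-peak energy = 0.94 kW × 2 h × 14 = 26.32 kWh
Cost = 13.16 × $0.32 + 26.32 × $0.19 = $4.2112 + $5.0008 = $9.21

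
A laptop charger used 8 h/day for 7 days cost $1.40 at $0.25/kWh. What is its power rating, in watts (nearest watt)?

Energy = $1.40 ÷ $0.25/kWh = 5.6 kWh
Runtime = 8 h/day × 7 days = 56 h
Power = 5.6 kWh ÷ 56 h = 0.1 kW = 100 W

100 W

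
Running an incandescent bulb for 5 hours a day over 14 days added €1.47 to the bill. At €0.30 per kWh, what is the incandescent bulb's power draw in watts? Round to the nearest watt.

70 W

Energy = €1.47 ÷ €0.30/kWh = 4.9 kWh
Runtime = 5 h/day × 14 days = 70 h
Power = 4.9 kWh ÷ 70 h = 0.07 kW = 70 W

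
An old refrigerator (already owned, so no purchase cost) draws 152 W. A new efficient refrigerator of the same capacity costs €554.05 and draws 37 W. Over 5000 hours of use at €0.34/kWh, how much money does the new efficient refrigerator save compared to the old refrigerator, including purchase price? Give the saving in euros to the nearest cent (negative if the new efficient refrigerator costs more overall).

old refrigerator: €0.00 + (152/1000) kW × 5000 h × €0.34 = €0.00 + €258.4 = €258.4
new efficient refrigerator: €554.05 + (37/1000) kW × 5000 h × €0.34 = €554.05 + €62.9 = €616.95
Saving = €258.4 − €616.95 = −€358.55

-€358.55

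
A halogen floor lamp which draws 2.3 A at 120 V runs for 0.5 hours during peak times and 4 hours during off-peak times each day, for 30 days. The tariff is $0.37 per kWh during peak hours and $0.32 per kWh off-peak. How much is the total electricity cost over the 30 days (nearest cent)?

Power = 2.3 A × 120 V = 276 W = 0.276 kW
Peak energy = 0.276 kW × 0.5 h × 30 = 4.14 kWh
Off-peak energy = 0.276 kW × 4 h × 30 = 33.12 kWh
Cost = 4.14 × $0.37 + 33.12 × $0.32 = $1.5318 + $10.5984 = $12.13

$12.13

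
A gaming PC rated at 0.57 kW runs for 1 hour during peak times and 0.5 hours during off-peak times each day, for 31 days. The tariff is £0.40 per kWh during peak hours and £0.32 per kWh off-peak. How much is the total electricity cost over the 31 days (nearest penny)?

£9.90

Peak energy = 0.57 kW × 1 h × 31 = 17.67 kWh
Off-peak energy = 0.57 kW × 0.5 h × 31 = 8.835 kWh
Cost = 17.67 × £0.40 + 8.835 × £0.32 = £7.068 + £2.8272 = £9.90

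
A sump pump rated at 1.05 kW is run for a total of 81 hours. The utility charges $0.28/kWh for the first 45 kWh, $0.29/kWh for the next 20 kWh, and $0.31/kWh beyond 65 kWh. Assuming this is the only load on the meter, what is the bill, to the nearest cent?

Energy = 1.05 kW × 81 h = 85.05 kWh
Tier 1 (0–45 kWh): 45 × $0.28 = $12.6
Tier 2 (45–65 kWh): 20 × $0.29 = $5.8
Above 65 kWh: 20.05 × $0.31 = $6.2155
Bill = $24.62

$24.62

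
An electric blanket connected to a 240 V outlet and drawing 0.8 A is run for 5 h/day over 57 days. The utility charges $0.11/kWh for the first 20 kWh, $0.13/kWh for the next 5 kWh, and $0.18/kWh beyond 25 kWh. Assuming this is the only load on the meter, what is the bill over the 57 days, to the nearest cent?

$8.20

Power = 0.8 A × 240 V = 192 W = 0.192 kW
Runtime = 5 h/day × 57 days = 285 h
Energy = 0.192 kW × 285 h = 54.72 kWh
Tier 1 (0–20 kWh): 20 × $0.11 = $2.2
Tier 2 (20–25 kWh): 5 × $0.13 = $0.65
Above 25 kWh: 29.72 × $0.18 = $5.3496
Bill = $8.20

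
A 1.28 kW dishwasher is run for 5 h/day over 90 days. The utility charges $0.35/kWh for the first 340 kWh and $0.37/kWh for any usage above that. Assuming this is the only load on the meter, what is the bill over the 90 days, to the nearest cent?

$206.32

Runtime = 5 h/day × 90 days = 450 h
Energy = 1.28 kW × 450 h = 576 kWh
Tier 1 (0–340 kWh): 340 × $0.35 = $119
Above 340 kWh: 236 × $0.37 = $87.32
Bill = $206.32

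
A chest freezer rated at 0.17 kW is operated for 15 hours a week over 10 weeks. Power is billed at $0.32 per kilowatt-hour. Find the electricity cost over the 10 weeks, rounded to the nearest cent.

$8.16

Runtime = 15 h/week × 10 weeks = 150 h
Energy = 0.17 kW × 150 h = 25.5 kWh
Cost = 25.5 kWh × $0.32/kWh = $8.16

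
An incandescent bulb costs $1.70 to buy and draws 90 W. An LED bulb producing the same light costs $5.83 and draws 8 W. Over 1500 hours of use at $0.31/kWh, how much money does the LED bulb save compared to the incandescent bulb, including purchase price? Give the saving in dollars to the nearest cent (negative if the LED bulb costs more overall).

incandescent bulb: $1.70 + (90/1000) kW × 1500 h × $0.31 = $1.70 + $41.85 = $43.55
LED bulb: $5.83 + (8/1000) kW × 1500 h × $0.31 = $5.83 + $3.72 = $9.55
Saving = $43.55 − $9.55 = $34

$34.00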